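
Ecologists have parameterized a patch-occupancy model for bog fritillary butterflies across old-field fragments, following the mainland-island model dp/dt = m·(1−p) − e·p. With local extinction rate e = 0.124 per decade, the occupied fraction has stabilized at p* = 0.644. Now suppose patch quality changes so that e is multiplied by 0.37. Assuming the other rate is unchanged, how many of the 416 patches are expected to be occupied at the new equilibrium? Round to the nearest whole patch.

345

Balance m(1−p*) = e·p* gives m = e·p*/(1−p*) = 0.124×0.64400/0.35600 = 0.22431.
New p* = m/(m+e) = 0.22431/(0.22431+0.04588) = 0.83019.
Expected occupied = 416 × 0.83019 = 345.36 ≈ 345.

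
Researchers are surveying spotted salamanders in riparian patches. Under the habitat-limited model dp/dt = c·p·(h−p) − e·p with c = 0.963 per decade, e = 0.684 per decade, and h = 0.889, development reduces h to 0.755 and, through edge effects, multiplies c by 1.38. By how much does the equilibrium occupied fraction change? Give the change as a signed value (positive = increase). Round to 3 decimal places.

0.062

Before: p* = h − e/c = 0.889 − 0.684/0.963 = 0.889 − 0.7103 = 0.1787.
After: c = 1.32894, e = 0.684, h = 0.755; p* = 0.755 − 0.684/1.32894 = 0.2403.
Δp* = 0.2403 − 0.1787 = +0.0616.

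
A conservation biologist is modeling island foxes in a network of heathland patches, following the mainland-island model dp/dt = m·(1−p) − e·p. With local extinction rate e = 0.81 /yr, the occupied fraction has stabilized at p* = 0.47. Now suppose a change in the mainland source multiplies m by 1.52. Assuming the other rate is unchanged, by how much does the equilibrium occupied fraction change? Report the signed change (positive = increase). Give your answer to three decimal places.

Balance m(1−p*) = e·p* gives m = e·p*/(1−p*) = 0.81×0.47000/0.53000 = 0.71830.
New p* = m/(m+e) = 1.09182/(1.09182+0.81000) = 0.57409.
Δp* = 0.57409 − 0.47000 = +0.10409.

0.104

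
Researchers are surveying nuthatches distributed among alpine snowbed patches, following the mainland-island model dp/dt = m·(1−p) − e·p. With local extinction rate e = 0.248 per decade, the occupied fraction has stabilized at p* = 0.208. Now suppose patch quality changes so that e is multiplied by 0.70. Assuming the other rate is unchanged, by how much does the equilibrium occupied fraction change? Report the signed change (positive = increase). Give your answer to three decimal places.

0.065

Balance m(1−p*) = e·p* gives m = e·p*/(1−p*) = 0.248×0.20800/0.79200 = 0.06513.
New p* = m/(m+e) = 0.06513/(0.06513+0.17360) = 0.27282.
Δp* = 0.27282 − 0.20800 = +0.06482.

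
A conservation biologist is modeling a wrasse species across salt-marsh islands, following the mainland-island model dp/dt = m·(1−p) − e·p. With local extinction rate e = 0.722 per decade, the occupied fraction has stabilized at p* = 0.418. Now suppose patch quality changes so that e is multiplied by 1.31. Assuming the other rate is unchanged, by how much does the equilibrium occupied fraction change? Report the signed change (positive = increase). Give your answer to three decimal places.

-0.064

Balance m(1−p*) = e·p* gives m = e·p*/(1−p*) = 0.722×0.41800/0.58200 = 0.51855.
New p* = m/(m+e) = 0.51855/(0.51855+0.94582) = 0.35411.
Δp* = 0.35411 − 0.41800 = -0.06389.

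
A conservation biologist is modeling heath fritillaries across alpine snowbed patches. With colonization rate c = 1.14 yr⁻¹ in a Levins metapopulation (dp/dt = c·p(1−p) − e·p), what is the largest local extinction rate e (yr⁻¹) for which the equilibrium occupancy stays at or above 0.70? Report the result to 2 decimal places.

1 − e/c ≥ 0.70 ⇒ e ≤ c(1 − 0.70) = 1.14 × 0.3000.
e_max = 0.3420.

0.34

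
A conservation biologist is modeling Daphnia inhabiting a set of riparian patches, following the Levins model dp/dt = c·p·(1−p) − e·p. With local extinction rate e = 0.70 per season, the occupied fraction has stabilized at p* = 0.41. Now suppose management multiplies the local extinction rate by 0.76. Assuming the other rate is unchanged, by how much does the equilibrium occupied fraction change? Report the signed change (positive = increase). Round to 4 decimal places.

Balance c(1−p*) = e gives c = e/(1 − 0.41000) = 0.70/0.59000 = 1.18644.
New p* = 1 − e/c = 1 − 0.53200/1.18644 = 0.55160.
Δp* = 0.55160 − 0.41000 = +0.14160.

0.1416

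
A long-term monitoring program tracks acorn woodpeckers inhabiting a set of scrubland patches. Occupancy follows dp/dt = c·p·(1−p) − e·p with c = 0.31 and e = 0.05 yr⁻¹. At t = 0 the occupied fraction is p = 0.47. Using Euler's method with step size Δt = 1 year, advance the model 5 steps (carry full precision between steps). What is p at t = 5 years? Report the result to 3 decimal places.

0.700

Update rule: p ← p + [c·p·(1−p) − e·p]·Δt with Δt = 1.
t = 1: p = 0.47000 + (+0.05372) = 0.52372
t = 2: p = 0.52372 + (+0.05114) = 0.57486
t = 3: p = 0.57486 + (+0.04702) = 0.62188
t = 4: p = 0.62188 + (+0.04180) = 0.66368
t = 5: p = 0.66368 + (+0.03601) = 0.69969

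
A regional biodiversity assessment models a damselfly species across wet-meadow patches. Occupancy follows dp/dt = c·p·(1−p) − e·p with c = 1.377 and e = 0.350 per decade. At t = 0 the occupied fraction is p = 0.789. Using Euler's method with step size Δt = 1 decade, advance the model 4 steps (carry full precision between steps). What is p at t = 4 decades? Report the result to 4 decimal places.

0.7458

Update rule: p ← p + [c·p·(1−p) − e·p]·Δt with Δt = 1.
t = 1: p = 0.78900 + (-0.04691) = 0.74209
t = 2: p = 0.74209 + (+0.00381) = 0.74591
t = 3: p = 0.74591 + (-0.00008) = 0.74582
t = 4: p = 0.74582 + (+0.00000) = 0.74582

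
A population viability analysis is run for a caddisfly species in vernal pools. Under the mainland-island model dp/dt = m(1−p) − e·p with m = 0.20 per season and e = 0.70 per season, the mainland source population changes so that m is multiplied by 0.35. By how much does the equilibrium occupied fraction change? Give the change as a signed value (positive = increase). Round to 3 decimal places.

-0.131

Before: p* = 0.20/(0.20+0.70) = 0.2222.
After: m = 0.07, e = 0.7; p* = 0.07/0.7700 = 0.0909.
Δp* = 0.0909 − 0.2222 = -0.1313.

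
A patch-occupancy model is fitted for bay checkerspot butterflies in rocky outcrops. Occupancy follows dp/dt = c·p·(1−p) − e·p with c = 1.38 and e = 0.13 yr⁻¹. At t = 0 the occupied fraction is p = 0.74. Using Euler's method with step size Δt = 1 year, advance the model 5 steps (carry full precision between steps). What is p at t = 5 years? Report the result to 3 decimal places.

0.906

Update rule: p ← p + [c·p·(1−p) − e·p]·Δt with Δt = 1.
  1  |  dp/dt·Δt = +0.169312  |  p_1 = 0.909312
  2  |  dp/dt·Δt = -0.004411  |  p_2 = 0.904901
  3  |  dp/dt·Δt = +0.001119  |  p_3 = 0.906020
  4  |  dp/dt·Δt = -0.000279  |  p_4 = 0.905741
  5  |  dp/dt·Δt = +0.000070  |  p_5 = 0.905811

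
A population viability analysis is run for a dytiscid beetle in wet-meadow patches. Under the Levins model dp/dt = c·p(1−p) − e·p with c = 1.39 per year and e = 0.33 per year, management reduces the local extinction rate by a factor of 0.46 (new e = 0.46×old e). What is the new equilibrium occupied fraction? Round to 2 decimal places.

0.89

Before: p* = 1 − 0.33/1.39 = 0.7626.
After the change, c = 1.39, e = 0.1518, so p* = 1 − 0.1518/1.39 = 0.8908.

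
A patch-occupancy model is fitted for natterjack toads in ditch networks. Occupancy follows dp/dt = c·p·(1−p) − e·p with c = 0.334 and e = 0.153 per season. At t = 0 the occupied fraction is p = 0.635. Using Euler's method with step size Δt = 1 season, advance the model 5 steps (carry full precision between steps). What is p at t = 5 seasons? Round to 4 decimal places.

0.5721

Update rule: p ← p + [c·p·(1−p) − e·p]·Δt with Δt = 1.
  1  |  dp/dt·Δt = -0.019742  |  p_1 = 0.615258
  2  |  dp/dt·Δt = -0.015071  |  p_2 = 0.600186
  3  |  dp/dt·Δt = -0.011681  |  p_3 = 0.588505
  4  |  dp/dt·Δt = -0.009158  |  p_4 = 0.579348
  5  |  dp/dt·Δt = -0.007243  |  p_5 = 0.572105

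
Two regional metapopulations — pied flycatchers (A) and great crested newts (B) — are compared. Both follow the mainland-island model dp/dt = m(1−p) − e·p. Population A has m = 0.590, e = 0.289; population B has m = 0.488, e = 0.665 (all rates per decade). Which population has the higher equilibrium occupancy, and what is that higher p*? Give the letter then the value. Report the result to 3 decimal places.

A: p*_A = m/(m+e) = 0.590/0.8790 = 0.6712.
B: p*_B = 0.488/1.1530 = 0.4232.
A is higher at 0.6712.

A, 0.671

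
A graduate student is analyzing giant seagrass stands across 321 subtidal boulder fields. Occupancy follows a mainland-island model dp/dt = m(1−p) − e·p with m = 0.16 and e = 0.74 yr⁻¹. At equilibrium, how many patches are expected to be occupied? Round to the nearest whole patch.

p* = m/(m+e) = 0.16/0.9000 = 0.1778.
Expected occupied patches = N × p* = 321 × 0.1778 = 57.07 ≈ 57.

57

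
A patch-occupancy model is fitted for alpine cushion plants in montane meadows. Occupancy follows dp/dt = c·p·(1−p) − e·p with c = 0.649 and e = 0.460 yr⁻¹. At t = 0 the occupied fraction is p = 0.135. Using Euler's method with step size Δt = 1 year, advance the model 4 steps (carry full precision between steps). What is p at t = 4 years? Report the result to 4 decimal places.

0.1892

Update rule: p ← p + [c·p·(1−p) − e·p]·Δt with Δt = 1.
p: 0.13500 → 0.14869  (Δp = +0.01369)
p: 0.14869 → 0.16244  (Δp = +0.01375)
p: 0.16244 → 0.17602  (Δp = +0.01358)
p: 0.17602 → 0.18918  (Δp = +0.01316)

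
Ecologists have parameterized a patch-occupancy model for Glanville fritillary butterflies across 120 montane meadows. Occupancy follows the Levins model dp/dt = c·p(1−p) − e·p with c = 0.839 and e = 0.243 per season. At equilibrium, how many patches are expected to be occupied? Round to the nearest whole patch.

85

p* = 1 − e/c = 1 − 0.243/0.839 = 0.7104.
Expected occupied patches = N × p* = 120 × 0.7104 = 85.24 ≈ 85.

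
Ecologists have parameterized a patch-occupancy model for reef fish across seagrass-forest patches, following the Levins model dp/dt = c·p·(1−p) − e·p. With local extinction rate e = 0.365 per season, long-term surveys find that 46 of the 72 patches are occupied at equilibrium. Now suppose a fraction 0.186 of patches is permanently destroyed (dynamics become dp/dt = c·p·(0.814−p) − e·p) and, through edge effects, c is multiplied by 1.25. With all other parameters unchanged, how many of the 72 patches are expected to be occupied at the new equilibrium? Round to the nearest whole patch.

38

Observed p* = 46/72 = 0.63889.
Balance c(1−p*) = e gives c = e/(1 − 0.63889) = 0.365/0.36111 = 1.01077.
New p* = 0.814 − e/c = 0.814 − 0.36500/1.26346 = 0.52511.
Expected occupied = 72 × 0.52511 = 37.81 ≈ 38.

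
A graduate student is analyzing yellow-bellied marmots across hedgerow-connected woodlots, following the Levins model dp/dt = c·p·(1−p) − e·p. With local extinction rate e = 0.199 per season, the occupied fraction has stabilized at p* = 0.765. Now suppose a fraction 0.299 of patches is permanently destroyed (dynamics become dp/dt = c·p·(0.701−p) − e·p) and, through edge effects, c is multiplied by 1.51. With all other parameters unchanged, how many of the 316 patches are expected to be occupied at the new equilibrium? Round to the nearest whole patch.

Balance c(1−p*) = e gives c = e/(1 − 0.76500) = 0.199/0.23500 = 0.84681.
New p* = 0.701 − e/c = 0.701 − 0.19900/1.27868 = 0.54537.
Expected occupied = 316 × 0.54537 = 172.34 ≈ 172.

172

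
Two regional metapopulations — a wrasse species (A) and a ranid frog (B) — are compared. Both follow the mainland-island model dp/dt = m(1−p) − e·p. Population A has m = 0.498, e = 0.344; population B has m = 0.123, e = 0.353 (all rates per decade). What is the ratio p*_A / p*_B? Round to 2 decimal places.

2.29

A: p*_A = m/(m+e) = 0.498/0.8420 = 0.5914.
B: p*_B = 0.123/0.4760 = 0.2584.
p*_A / p*_B = 0.5914/0.2584 = 2.2889.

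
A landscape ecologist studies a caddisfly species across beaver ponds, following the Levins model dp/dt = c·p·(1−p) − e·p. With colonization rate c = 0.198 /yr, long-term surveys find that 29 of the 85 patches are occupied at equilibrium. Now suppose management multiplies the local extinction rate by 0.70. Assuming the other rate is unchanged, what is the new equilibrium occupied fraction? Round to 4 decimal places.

Observed p* = 29/85 = 0.34118.
Balance c(1−p*) = e gives e = 0.198×(1 − 0.34118) = 0.13045.
New p* = 1 − e/c = 1 − 0.09132/0.19800 = 0.53879.

0.5388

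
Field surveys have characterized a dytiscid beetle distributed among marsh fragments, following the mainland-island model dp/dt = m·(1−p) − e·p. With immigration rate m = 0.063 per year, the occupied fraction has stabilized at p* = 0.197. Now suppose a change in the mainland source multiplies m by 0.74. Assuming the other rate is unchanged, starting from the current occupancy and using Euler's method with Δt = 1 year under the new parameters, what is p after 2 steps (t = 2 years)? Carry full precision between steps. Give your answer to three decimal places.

0.175

Balance m(1−p*) = e·p* gives e = m(1−p*)/p* = 0.063×0.80300/0.19700 = 0.25680.
Starting from p₀ = 0.19700; update p ← p + (dp/dt)·Δt with the new parameters.
t = 1: p = 0.19700 + (-0.01315) = 0.18385
t = 2: p = 0.18385 + (-0.00916) = 0.17468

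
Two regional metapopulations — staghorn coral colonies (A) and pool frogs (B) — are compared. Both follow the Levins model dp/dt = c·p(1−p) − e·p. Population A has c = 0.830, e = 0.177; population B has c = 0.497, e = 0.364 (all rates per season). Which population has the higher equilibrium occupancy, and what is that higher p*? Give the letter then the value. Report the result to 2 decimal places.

A, 0.79

A: p*_A = 1 − 0.177/0.830 = 0.7867.
B: p*_B = 1 − 0.364/0.497 = 0.2676.
A is higher at 0.7867.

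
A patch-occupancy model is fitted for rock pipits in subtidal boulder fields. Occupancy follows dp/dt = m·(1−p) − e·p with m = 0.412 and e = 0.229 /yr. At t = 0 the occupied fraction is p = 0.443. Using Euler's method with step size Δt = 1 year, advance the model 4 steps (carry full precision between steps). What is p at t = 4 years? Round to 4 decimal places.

0.6394

Update rule: p ← p + [m·(1−p) − e·p]·Δt with Δt = 1.
p: 0.44300 → 0.57104  (Δp = +0.12804)
p: 0.57104 → 0.61700  (Δp = +0.04597)
p: 0.61700 → 0.63350  (Δp = +0.01650)
p: 0.63350 → 0.63943  (Δp = +0.00592)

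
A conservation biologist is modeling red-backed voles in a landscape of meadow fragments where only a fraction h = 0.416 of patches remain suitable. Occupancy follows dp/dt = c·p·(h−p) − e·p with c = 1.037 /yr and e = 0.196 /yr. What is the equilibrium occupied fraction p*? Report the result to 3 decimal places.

Setting dp/dt = 0 and dividing by p* gives c·(h−p*) = e.
So p* = h − e/c = 0.416 − 0.196/1.037 = 0.416 − 0.1890 = 0.2270.

0.227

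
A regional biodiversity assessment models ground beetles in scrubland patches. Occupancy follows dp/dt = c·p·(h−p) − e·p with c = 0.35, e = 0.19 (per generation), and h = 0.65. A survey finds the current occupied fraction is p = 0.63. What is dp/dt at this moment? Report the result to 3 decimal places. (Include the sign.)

-0.115

Colonization term: c·p·(h−p) = 0.35×0.63×0.0200 = 0.00441.
Extinction term: e·p = 0.11970.
dp/dt = 0.00441 − 0.11970 = -0.11529.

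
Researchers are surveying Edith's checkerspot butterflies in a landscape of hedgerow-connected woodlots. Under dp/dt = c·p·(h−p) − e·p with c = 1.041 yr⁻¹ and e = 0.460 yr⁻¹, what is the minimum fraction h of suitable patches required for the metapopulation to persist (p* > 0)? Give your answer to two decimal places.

p* = h − e/c is positive only when h > e/c.
h_min = e/c = 0.460/1.041 = 0.4419.

0.44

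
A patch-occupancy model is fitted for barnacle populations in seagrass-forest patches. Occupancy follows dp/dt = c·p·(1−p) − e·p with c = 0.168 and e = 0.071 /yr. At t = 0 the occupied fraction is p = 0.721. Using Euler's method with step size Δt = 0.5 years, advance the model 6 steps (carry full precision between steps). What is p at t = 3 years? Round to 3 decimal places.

0.677

Update rule: p ← p + [c·p·(1−p) − e·p]·Δt with Δt = 0.5.
step 1: Δp = -0.00870, p = 0.71230
step 2: Δp = -0.00807, p = 0.70423
step 3: Δp = -0.00750, p = 0.69673
step 4: Δp = -0.00698, p = 0.68974
step 5: Δp = -0.00651, p = 0.68323
step 6: Δp = -0.00607, p = 0.67716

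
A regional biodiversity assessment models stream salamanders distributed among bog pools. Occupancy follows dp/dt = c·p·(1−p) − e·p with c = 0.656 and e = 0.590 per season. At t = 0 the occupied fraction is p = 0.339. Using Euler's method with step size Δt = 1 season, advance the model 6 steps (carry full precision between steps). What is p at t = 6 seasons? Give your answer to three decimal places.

0.181

Update rule: p ← p + [c·p·(1−p) − e·p]·Δt with Δt = 1.
step 1: Δp = -0.05301, p = 0.28599
step 2: Δp = -0.03478, p = 0.25121
step 3: Δp = -0.02482, p = 0.22639
step 4: Δp = -0.01868, p = 0.20771
step 5: Δp = -0.01459, p = 0.19312
step 6: Δp = -0.01172, p = 0.18140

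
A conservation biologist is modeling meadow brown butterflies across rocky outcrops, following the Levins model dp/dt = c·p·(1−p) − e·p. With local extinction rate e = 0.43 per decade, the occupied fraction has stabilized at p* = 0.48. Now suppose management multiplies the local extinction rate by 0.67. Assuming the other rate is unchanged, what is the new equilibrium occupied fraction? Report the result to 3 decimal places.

0.652

Balance c(1−p*) = e gives c = e/(1 − 0.48000) = 0.43/0.52000 = 0.82692.
New p* = 1 − e/c = 1 − 0.28810/0.82692 = 0.65160.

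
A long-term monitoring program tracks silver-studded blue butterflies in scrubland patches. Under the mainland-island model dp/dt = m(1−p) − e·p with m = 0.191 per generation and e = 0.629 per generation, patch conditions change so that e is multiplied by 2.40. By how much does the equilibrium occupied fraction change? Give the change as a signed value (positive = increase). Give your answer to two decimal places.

-0.12

Before: p* = 0.191/(0.191+0.629) = 0.2329.
After: m = 0.191, e = 1.5096; p* = 0.191/1.7006 = 0.1123.
Δp* = 0.1123 − 0.2329 = -0.1206.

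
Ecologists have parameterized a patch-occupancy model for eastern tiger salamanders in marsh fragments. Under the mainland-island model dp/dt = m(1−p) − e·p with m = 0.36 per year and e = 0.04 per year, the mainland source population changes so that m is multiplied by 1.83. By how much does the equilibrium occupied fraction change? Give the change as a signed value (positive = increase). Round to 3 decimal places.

0.043

Before: p* = 0.36/(0.36+0.04) = 0.9000.
After: m = 0.6588, e = 0.04; p* = 0.6588/0.6988 = 0.9428.
Δp* = 0.9428 − 0.9000 = +0.0428.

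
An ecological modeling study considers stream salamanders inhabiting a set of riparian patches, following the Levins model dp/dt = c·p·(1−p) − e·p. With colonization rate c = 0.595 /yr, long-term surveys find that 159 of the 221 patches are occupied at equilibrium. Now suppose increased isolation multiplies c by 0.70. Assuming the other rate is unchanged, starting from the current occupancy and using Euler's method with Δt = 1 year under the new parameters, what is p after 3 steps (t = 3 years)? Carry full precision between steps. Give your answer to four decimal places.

Observed p* = 159/221 = 0.71946.
Balance c(1−p*) = e gives e = 0.595×(1 − 0.71946) = 0.16692.
Starting from p₀ = 0.71946; update p ← p + (dp/dt)·Δt with the new parameters.
step 1: Δp = -0.03603, p = 0.68343
step 2: Δp = -0.02397, p = 0.65946
step 3: Δp = -0.01654, p = 0.64292

0.6429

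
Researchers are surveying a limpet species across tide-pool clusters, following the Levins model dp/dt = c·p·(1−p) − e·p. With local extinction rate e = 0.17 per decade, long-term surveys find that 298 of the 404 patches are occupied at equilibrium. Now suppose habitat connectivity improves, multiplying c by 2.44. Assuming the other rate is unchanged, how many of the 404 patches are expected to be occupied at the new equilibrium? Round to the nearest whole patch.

361

Observed p* = 298/404 = 0.73762.
Balance c(1−p*) = e gives c = e/(1 − 0.73762) = 0.17/0.26238 = 0.64792.
New p* = 1 − e/c = 1 − 0.17000/1.58092 = 0.89247.
Expected occupied = 404 × 0.89247 = 360.56 ≈ 361.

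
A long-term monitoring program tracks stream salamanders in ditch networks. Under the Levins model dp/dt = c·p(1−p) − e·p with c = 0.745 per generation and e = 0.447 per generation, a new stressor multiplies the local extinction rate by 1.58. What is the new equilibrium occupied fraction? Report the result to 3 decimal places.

Before: p* = 1 − 0.447/0.745 = 0.4000.
After the change, c = 0.745, e = 0.70626, so p* = 1 − 0.70626/0.745 = 0.0520.

0.052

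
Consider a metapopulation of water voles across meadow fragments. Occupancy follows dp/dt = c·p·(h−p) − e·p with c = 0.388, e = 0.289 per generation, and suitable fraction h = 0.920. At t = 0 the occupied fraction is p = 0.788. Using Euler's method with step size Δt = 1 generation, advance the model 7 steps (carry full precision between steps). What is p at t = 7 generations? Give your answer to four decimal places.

Update rule: p ← p + [c·p·(h−p) − e·p]·Δt with Δt = 1.
step 1: Δp = -0.18737, p = 0.60063
step 2: Δp = -0.09915, p = 0.50147
step 3: Δp = -0.06349, p = 0.43798
step 4: Δp = -0.04466, p = 0.39332
step 5: Δp = -0.03329, p = 0.36002
step 6: Δp = -0.02582, p = 0.33420
step 7: Δp = -0.02062, p = 0.31358

0.3136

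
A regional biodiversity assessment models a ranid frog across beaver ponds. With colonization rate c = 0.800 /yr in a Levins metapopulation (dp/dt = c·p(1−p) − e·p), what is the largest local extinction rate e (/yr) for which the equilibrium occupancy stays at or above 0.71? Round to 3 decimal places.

0.232

1 − e/c ≥ 0.71 ⇒ e ≤ c(1 − 0.71) = 0.800 × 0.2900.
e_max = 0.2320.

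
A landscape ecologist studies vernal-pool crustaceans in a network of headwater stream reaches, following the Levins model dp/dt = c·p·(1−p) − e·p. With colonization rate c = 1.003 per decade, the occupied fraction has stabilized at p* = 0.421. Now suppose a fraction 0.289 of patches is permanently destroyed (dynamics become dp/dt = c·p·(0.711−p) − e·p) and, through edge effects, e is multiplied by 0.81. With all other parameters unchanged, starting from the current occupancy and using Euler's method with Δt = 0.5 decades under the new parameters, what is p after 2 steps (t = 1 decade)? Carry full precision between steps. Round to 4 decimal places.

Balance c(1−p*) = e gives e = 1.003×(1 − 0.42100) = 0.58074.
Starting from p₀ = 0.42100; update p ← p + (dp/dt)·Δt with the new parameters.
step 1: Δp = -0.03779, p = 0.38321
step 2: Δp = -0.02714, p = 0.35607

0.3561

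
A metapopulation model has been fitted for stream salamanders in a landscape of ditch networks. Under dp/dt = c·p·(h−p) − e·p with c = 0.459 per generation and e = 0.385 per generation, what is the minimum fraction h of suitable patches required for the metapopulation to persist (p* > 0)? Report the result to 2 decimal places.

0.84

p* = h − e/c is positive only when h > e/c.
h_min = e/c = 0.385/0.459 = 0.8388.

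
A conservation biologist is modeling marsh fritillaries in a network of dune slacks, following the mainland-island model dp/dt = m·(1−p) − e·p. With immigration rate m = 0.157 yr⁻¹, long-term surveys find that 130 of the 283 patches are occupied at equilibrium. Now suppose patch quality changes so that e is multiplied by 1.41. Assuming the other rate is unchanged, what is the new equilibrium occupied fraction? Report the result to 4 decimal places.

Observed p* = 130/283 = 0.45936.
Balance m(1−p*) = e·p* gives e = m(1−p*)/p* = 0.157×0.54064/0.45936 = 0.18478.
New p* = m/(m+e) = 0.15700/(0.15700+0.26054) = 0.37601.

0.3760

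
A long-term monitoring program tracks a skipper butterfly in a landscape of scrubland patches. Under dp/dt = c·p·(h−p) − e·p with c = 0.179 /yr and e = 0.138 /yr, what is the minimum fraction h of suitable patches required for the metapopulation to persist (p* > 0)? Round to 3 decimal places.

p* = h − e/c is positive only when h > e/c.
h_min = e/c = 0.138/0.179 = 0.7709.

0.771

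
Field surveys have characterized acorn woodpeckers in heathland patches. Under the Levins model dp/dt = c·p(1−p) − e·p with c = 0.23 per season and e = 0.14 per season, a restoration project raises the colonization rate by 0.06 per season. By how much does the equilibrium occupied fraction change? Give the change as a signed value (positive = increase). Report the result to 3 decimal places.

Before: p* = 1 − 0.14/0.23 = 0.3913.
After the change, c = 0.29, e = 0.14, so p* = 1 − 0.14/0.29 = 0.5172.
Δp* = 0.5172 − 0.3913 = +0.1259.

0.126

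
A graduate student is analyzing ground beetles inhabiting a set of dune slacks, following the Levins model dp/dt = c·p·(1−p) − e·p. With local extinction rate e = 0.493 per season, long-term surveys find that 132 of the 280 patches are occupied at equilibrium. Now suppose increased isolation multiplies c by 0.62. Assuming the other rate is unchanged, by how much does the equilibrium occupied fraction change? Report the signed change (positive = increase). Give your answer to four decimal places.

-0.3240

Observed p* = 132/280 = 0.47143.
Balance c(1−p*) = e gives c = e/(1 − 0.47143) = 0.493/0.52857 = 0.93271.
New p* = 1 − e/c = 1 − 0.49300/0.57828 = 0.14747.
Δp* = 0.14747 − 0.47143 = -0.32396.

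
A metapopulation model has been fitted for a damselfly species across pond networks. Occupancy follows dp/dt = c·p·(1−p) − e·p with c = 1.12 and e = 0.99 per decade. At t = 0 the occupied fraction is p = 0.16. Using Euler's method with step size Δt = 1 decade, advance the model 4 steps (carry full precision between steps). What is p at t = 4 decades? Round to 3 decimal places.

Update rule: p ← p + [c·p·(1−p) − e·p]·Δt with Δt = 1.
t = 1: p = 0.16000 + (-0.00787) = 0.15213
t = 2: p = 0.15213 + (-0.00614) = 0.14598
t = 3: p = 0.14598 + (-0.00489) = 0.14109
t = 4: p = 0.14109 + (-0.00395) = 0.13714

0.137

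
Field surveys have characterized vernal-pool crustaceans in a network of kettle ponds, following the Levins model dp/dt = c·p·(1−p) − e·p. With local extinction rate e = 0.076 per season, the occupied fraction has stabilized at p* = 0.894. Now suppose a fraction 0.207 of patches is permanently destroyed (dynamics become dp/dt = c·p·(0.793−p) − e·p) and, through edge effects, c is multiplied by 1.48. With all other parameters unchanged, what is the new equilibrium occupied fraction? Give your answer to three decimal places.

0.721

Balance c(1−p*) = e gives c = e/(1 − 0.89400) = 0.076/0.10600 = 0.71698.
New p* = 0.793 − e/c = 0.793 − 0.07600/1.06113 = 0.72138.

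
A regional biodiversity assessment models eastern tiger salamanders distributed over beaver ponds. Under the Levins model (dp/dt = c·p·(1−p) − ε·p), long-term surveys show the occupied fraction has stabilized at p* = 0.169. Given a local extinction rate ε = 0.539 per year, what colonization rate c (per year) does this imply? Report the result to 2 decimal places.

0.65

At equilibrium c(1−p*) = ε, so c = ε/(1−p*).
c = 0.539/(1 − 0.169) = 0.539/0.8310 = 0.6486.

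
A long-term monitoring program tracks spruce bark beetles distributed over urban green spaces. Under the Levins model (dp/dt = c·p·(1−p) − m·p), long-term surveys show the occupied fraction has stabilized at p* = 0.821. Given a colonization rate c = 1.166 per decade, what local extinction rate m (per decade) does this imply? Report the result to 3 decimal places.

0.209

At equilibrium c(1−p*) = m.
m = 1.166 × (1 − 0.821) = 1.166 × 0.1790 = 0.2087.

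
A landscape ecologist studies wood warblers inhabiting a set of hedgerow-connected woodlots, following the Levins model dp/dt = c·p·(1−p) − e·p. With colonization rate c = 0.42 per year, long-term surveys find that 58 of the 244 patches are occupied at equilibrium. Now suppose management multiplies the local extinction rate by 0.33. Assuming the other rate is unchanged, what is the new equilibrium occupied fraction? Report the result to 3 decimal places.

Observed p* = 58/244 = 0.23770.
Balance c(1−p*) = e gives e = 0.42×(1 − 0.23770) = 0.32017.
New p* = 1 − e/c = 1 − 0.10566/0.42000 = 0.74843.

0.748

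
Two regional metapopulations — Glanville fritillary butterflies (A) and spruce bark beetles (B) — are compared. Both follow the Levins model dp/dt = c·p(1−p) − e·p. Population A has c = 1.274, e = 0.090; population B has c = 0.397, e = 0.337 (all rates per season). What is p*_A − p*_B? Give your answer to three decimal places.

A: p*_A = 1 − 0.090/1.274 = 0.9294.
B: p*_B = 1 − 0.337/0.397 = 0.1511.
p*_A − p*_B = 0.9294 − 0.1511 = 0.7782.

0.778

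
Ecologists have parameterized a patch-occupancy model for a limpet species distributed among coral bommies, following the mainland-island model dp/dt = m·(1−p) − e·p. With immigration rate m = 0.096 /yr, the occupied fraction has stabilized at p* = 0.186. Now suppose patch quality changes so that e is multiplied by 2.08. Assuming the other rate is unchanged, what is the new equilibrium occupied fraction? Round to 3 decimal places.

Balance m(1−p*) = e·p* gives e = m(1−p*)/p* = 0.096×0.81400/0.18600 = 0.42013.
New p* = m/(m+e) = 0.09600/(0.09600+0.87387) = 0.09898.

0.099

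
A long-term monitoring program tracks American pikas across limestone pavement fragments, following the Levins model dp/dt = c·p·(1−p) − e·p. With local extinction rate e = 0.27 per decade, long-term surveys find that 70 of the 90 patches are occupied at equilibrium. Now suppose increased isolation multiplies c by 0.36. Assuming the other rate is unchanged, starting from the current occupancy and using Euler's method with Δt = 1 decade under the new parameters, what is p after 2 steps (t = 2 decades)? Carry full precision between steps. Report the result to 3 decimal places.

0.570

Observed p* = 70/90 = 0.77778.
Balance c(1−p*) = e gives c = e/(1 − 0.77778) = 0.27/0.22222 = 1.21500.
Starting from p₀ = 0.77778; update p ← p + (dp/dt)·Δt with the new parameters.
t = 1: p = 0.77778 + (-0.13440) = 0.64338
t = 2: p = 0.64338 + (-0.07335) = 0.57002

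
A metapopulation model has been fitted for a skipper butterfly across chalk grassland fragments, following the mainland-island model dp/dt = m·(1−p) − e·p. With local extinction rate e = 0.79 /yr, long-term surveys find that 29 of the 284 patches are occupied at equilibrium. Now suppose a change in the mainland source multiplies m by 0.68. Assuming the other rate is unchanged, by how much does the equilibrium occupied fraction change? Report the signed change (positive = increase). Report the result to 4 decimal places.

Observed p* = 29/284 = 0.10211.
Balance m(1−p*) = e·p* gives m = e·p*/(1−p*) = 0.79×0.10211/0.89789 = 0.08984.
New p* = m/(m+e) = 0.06109/(0.06109+0.79000) = 0.07178.
Δp* = 0.07178 − 0.10211 = -0.03033.

-0.0303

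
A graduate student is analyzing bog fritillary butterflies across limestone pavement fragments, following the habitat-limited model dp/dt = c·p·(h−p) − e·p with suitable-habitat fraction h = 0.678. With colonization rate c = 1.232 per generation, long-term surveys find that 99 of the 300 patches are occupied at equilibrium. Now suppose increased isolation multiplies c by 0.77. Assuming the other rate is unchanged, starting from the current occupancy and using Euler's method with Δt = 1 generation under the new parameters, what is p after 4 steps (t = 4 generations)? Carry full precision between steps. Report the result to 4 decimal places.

Observed p* = 99/300 = 0.33000.
Balance c(h−p*) = e gives e = 1.232×(0.678 − 0.33000) = 0.42874.
Starting from p₀ = 0.33000; update p ← p + (dp/dt)·Δt with the new parameters.
  1  |  dp/dt·Δt = -0.032541  |  p_1 = 0.297459
  2  |  dp/dt·Δt = -0.020150  |  p_2 = 0.277309
  3  |  dp/dt·Δt = -0.013484  |  p_3 = 0.263825
  4  |  dp/dt·Δt = -0.009454  |  p_4 = 0.254371

0.2544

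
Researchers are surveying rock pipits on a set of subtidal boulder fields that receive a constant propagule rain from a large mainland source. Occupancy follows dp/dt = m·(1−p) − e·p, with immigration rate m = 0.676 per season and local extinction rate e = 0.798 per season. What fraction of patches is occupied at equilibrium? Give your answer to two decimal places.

At equilibrium the propagule rain into empty patches balances local extinction: m(1−p*) = e·p*.
p* = m/(m+e) = 0.676/(0.676+0.798) = 0.676/1.4740 = 0.4586.

0.46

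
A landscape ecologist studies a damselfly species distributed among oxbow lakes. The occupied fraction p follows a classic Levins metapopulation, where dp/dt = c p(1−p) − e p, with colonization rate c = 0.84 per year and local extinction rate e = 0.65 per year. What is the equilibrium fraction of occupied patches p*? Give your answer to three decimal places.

At equilibrium, colonization balances extinction: c·p*·(1−p*) = e·p*.
So p* = 1 − e/c = 1 − 0.65/0.84 = 1 − 0.7738 = 0.2262.

0.226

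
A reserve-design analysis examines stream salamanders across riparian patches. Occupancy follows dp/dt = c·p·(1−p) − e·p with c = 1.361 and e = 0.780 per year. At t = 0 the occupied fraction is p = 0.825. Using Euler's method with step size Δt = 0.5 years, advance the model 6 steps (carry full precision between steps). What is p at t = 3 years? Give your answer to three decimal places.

Update rule: p ← p + [c·p·(1−p) − e·p]·Δt with Δt = 0.5.
step 1: Δp = -0.22350, p = 0.60150
step 2: Δp = -0.07147, p = 0.53003
step 3: Δp = -0.03720, p = 0.49283
step 4: Δp = -0.02211, p = 0.47072
step 5: Δp = -0.01404, p = 0.45668
step 6: Δp = -0.00926, p = 0.44742

0.447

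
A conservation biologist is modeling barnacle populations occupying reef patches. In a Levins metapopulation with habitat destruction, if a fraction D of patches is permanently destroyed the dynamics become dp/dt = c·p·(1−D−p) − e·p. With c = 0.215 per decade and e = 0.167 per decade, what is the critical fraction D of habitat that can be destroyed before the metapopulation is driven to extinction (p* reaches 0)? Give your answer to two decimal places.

0.22

The nontrivial equilibrium is p* = (1−D) − e/c; extinction occurs when this hits zero.
So D_crit = 1 − e/c = 1 − 0.167/0.215 = 1 − 0.7767 = 0.2233.
Note this equals the original equilibrium occupancy — the Levins extinction-debt result.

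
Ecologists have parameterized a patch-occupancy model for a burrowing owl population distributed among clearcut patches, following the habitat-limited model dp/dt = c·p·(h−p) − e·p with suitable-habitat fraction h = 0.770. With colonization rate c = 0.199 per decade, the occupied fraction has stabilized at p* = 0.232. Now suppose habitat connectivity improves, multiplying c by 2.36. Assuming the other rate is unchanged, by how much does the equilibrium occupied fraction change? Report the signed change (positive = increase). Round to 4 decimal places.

0.3100

Balance c(h−p*) = e gives e = 0.199×(0.77 − 0.23200) = 0.10706.
New p* = 0.77 − e/c = 0.77 − 0.10706/0.46964 = 0.54204.
Δp* = 0.54204 − 0.23200 = +0.31004.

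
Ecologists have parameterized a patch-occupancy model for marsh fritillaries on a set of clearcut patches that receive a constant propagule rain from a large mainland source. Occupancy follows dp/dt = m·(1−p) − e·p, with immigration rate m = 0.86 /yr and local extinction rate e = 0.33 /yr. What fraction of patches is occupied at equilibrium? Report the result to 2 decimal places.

Setting dp/dt = 0: m − m·p* = e·p*, so m = (m+e)·p*.
p* = m/(m+e) = 0.86/(0.86+0.33) = 0.86/1.1900 = 0.7227.

0.72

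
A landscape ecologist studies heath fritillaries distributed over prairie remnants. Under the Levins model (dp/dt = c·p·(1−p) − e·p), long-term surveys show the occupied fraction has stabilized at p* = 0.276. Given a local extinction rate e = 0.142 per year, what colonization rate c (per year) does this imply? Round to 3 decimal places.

At equilibrium c(1−p*) = e, so c = e/(1−p*).
c = 0.142/(1 − 0.276) = 0.142/0.7240 = 0.1961.

0.196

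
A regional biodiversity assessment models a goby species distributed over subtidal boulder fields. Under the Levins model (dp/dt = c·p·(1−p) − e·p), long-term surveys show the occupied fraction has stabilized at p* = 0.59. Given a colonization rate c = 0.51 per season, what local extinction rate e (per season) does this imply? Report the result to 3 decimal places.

At equilibrium c(1−p*) = e.
e = 0.51 × (1 − 0.59) = 0.51 × 0.4100 = 0.2091.

0.209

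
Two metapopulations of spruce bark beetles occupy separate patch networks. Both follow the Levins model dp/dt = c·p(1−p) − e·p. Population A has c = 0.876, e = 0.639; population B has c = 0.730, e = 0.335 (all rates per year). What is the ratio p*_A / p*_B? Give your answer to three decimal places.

A: p*_A = 1 − 0.639/0.876 = 0.2705.
B: p*_B = 1 − 0.335/0.730 = 0.5411.
p*_A / p*_B = 0.2705/0.5411 = 0.5000.

0.500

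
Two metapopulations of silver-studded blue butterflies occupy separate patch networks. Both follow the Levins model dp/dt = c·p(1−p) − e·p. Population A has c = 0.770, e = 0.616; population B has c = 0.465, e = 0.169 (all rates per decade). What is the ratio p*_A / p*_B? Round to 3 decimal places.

0.314

A: p*_A = 1 − 0.616/0.770 = 0.2000.
B: p*_B = 1 − 0.169/0.465 = 0.6366.
p*_A / p*_B = 0.2000/0.6366 = 0.3142.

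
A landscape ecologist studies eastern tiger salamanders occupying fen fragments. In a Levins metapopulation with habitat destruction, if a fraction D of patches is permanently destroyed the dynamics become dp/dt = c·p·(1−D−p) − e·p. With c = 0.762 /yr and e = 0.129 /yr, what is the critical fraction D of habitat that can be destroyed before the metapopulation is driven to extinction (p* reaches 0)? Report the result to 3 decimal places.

0.831

The nontrivial equilibrium is p* = (1−D) − e/c; extinction occurs when this hits zero.
So D_crit = 1 − e/c = 1 − 0.129/0.762 = 1 − 0.1693 = 0.8307.
Note this equals the original equilibrium occupancy — the Levins extinction-debt result.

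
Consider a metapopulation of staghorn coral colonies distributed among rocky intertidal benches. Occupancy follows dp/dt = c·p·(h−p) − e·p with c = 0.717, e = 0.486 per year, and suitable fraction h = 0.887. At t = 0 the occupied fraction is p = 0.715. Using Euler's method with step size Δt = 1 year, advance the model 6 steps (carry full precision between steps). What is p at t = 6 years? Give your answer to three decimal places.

0.267

Update rule: p ← p + [c·p·(h−p) − e·p]·Δt with Δt = 1.
step 1: Δp = -0.25931, p = 0.45569
step 2: Δp = -0.08054, p = 0.37514
step 3: Δp = -0.04464, p = 0.33050
step 4: Δp = -0.02875, p = 0.30175
step 5: Δp = -0.02003, p = 0.28172
step 6: Δp = -0.01465, p = 0.26707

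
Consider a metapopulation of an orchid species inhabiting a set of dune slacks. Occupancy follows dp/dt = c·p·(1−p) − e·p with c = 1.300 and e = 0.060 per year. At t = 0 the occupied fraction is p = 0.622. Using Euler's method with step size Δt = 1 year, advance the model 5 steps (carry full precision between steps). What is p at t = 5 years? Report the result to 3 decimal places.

0.954

Update rule: p ← p + [c·p·(1−p) − e·p]·Δt with Δt = 1.
  1  |  dp/dt·Δt = +0.268331  |  p_1 = 0.890331
  2  |  dp/dt·Δt = +0.073515  |  p_2 = 0.963845
  3  |  dp/dt·Δt = -0.012529  |  p_3 = 0.951316
  4  |  dp/dt·Δt = +0.003129  |  p_4 = 0.954445
  5  |  dp/dt·Δt = -0.000743  |  p_5 = 0.953702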